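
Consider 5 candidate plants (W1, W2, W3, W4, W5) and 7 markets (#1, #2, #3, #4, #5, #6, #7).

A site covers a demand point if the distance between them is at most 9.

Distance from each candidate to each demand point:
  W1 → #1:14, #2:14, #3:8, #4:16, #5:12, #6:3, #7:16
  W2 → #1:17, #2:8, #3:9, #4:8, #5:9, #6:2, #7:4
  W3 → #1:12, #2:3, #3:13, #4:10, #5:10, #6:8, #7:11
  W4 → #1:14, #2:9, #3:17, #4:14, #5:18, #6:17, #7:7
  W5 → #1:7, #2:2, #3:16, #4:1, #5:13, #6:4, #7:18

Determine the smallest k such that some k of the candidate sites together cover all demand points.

2

Coverage sets (demand points within 9 of each site):
  W1: {#3, #6}
  W2: {#2, #3, #4, #5, #6, #7}
  W3: {#2, #6}
  W4: {#2, #7}
  W5: {#1, #2, #4, #6}
No single site covers all 7 demand points.
But {W2, W5} covers everything, so the minimum is 2.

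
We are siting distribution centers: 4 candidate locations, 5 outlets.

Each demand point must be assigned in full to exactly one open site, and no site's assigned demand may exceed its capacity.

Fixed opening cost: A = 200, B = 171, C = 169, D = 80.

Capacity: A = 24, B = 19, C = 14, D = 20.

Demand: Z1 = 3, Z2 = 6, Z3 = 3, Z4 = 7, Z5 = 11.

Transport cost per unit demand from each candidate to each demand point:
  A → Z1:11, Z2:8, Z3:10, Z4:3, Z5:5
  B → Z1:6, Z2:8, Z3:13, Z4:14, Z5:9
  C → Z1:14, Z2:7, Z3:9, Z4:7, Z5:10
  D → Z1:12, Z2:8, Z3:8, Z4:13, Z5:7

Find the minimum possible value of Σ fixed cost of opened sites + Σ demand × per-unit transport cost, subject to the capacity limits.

Open {A, D}; cheapest assignment that respects the capacities:
  A (cap 24, load 21): Z1, Z4, Z5 — cost 3×11 + 7×3 + 11×5 = 109
  D (cap 20, load 9): Z2, Z3 — cost 6×8 + 3×8 = 72
  Shipping 181, fixed 280 → total 461.
  Any other capacity-feasible assignment to {A, D} ships for at least 181.
Compare {C, D}: its best feasible assignment gives total 477.
Compare {B, D}: its best feasible assignment gives total 516.
Every other set of open sites that can feasibly serve all demand totals ≥ 477 even under its best assignment. Minimum: 461.

461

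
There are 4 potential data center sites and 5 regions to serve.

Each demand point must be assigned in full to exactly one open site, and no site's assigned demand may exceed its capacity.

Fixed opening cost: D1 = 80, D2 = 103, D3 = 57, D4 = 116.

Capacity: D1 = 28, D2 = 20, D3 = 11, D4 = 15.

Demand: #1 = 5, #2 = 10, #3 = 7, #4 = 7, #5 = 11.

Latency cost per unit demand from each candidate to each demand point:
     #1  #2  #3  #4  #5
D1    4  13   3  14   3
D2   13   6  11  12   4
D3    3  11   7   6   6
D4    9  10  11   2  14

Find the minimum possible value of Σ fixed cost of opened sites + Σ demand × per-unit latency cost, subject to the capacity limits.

401

Open {D1, D2}; cheapest assignment that respects the capacities:
  D1 (cap 28, load 23): #1, #3, #5 — cost 5×4 + 7×3 + 11×3 = 74
  D2 (cap 20, load 17): #2, #4 — cost 10×6 + 7×12 = 144
  Shipping 218, fixed 183 → total 401.
  Any other capacity-feasible assignment to {D1, D2} ships for at least 218.
Compare {D1, D2, D3}: its best feasible assignment gives total 416.
Compare {D1, D4}: its best feasible assignment gives total 439.
Every other set of open sites that can feasibly serve all demand totals ≥ 416 even under its best assignment. Minimum: 401.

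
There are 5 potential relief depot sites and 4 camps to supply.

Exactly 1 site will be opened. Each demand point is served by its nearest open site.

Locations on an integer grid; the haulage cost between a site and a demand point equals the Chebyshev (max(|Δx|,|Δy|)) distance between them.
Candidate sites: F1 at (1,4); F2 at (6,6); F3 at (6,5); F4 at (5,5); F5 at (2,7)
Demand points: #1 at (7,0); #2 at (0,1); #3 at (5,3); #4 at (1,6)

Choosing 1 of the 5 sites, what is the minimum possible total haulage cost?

15

Open {F1}.
  #1→F1 6, #2→F1 3, #3→F1 4, #4→F1 2  ⇒ total 15.
Compare {F4}: total 16.
Compare {F3}: total 18.
No size-1 selection does better; minimum is 15.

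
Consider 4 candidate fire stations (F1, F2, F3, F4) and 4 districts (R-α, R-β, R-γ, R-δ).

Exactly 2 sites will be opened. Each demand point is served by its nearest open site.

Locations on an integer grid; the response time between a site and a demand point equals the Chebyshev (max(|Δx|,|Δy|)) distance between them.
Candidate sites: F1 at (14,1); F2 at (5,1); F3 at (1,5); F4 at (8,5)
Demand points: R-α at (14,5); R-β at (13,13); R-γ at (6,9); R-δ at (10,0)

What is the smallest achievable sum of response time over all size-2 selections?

20

Open {F1, F4}.
  R-α→F1 4, R-β→F4 8, R-γ→F4 4, R-δ→F1 4  ⇒ total 20.
Compare {F2, F4}: total 23.
Compare {F3, F4}: total 23.
No size-2 selection does better; minimum is 20.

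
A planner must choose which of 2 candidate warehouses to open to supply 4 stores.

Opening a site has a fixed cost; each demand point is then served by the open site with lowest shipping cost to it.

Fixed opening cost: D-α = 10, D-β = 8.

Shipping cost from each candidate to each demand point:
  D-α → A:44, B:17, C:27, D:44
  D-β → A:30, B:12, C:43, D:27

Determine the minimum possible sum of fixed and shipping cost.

Open {D-α, D-β}: assign each demand point to its cheapest open site.
  A→D-β 30, B→D-β 12, C→D-α 27, D→D-β 27
  shipping cost 96, fixed 18 → total 114.
Compare {D-β}: shipping cost 112 + fixed 8 = 120.
Compare {D-α}: shipping cost 132 + fixed 10 = 142.

114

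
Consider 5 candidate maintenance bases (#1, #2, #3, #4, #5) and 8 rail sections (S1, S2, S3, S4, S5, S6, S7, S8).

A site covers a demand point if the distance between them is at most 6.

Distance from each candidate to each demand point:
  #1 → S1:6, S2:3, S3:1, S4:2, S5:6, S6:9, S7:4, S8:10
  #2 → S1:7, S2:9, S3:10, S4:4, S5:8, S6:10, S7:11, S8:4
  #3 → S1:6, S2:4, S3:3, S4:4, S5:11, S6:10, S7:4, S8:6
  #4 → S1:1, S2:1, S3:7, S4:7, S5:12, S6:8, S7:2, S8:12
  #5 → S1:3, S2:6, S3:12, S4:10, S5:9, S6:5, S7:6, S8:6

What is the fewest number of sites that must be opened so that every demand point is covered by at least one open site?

2

Coverage sets (demand points within 6 of each site):
  #1: {S1, S2, S3, S4, S5, S7}
  #2: {S4, S8}
  #3: {S1, S2, S3, S4, S7, S8}
  #4: {S1, S2, S7}
  #5: {S1, S2, S6, S7, S8}
No single site covers all 8 demand points.
But {#1, #5} covers everything, so the minimum is 2.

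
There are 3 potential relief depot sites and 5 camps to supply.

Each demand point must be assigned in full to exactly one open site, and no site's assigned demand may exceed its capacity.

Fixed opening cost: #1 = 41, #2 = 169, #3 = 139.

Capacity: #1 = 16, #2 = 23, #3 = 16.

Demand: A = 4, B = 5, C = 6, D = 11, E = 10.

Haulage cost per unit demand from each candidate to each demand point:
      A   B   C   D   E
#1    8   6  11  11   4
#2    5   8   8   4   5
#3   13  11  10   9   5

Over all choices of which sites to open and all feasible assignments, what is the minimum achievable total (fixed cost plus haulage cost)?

Open {#1, #2}; cheapest assignment that respects the capacities:
  #1 (cap 16, load 15): B, E — cost 5×6 + 10×4 = 70
  #2 (cap 23, load 21): A, C, D — cost 4×5 + 6×8 + 11×4 = 112
  Shipping 182, fixed 210 → total 392.
  Any other capacity-feasible assignment to {#1, #2} ships for at least 182.
Compare {#2, #3}: its best feasible assignment gives total 522.
Compare {#1, #2, #3}: its best feasible assignment gives total 531.
Every other set of open sites that can feasibly serve all demand totals ≥ 522 even under its best assignment. Minimum: 392.

392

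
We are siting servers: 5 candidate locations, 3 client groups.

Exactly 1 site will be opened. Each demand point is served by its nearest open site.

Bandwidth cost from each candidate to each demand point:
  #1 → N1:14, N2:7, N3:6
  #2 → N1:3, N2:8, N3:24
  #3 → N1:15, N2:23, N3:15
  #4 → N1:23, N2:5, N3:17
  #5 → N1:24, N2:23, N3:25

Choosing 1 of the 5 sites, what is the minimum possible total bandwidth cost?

27

Open {#1}.
  N1→#1 14, N2→#1 7, N3→#1 6  ⇒ total 27.
Compare {#2}: total 35.
Compare {#4}: total 45.
No size-1 selection does better; minimum is 27.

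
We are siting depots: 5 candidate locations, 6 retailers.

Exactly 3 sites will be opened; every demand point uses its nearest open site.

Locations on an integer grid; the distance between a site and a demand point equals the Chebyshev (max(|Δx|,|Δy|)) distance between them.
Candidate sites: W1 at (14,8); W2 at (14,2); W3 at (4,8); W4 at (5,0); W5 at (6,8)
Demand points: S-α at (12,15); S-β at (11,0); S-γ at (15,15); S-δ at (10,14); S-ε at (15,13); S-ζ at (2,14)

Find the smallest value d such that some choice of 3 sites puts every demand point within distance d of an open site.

Open {W1, W2, W3}.
  Farthest demand point is S-α at distance 7 (to W1); all others are ≤ 7.
With {W1, W2, W5} the worst case is 7.
With {W1, W3, W4} the worst case is 7.
No size-3 selection achieves below 7.

7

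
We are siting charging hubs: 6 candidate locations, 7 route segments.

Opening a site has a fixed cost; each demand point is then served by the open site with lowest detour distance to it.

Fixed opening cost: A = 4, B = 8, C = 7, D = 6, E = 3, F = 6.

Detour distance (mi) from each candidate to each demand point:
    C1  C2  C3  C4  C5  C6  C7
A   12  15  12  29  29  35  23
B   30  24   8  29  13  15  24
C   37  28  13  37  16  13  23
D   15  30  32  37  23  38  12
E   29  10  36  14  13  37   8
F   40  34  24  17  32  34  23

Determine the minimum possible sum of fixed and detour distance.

Open {A, B, E}: assign each demand point to its cheapest open site.
  C1→A 12, C2→E 10, C3→B 8, C4→E 14, C5→B 13, C6→B 15, C7→E 8
  detour distance 80, fixed 15 → total 95.
Compare {A, C, E}: detour distance 82 + fixed 14 = 96.
Compare {B, D, E}: detour distance 83 + fixed 17 = 100.
Compare {A, B, C, E}: detour distance 78 + fixed 22 = 100.
All other subsets cost ≥ 96. Minimum total cost: 95.

95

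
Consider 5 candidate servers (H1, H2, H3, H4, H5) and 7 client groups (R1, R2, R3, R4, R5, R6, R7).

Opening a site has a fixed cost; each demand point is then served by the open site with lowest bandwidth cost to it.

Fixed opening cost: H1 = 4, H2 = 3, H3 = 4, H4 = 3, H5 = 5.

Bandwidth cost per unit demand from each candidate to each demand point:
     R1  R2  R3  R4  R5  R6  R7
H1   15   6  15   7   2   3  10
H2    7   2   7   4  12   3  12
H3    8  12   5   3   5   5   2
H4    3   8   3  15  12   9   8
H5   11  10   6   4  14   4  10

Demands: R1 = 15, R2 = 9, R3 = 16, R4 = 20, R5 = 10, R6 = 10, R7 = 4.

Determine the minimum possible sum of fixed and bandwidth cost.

Open {H1, H2, H3, H4}: assign each demand point to its cheapest open site.
  R1→H4 15×3=45, R2→H2 9×2=18, R3→H4 16×3=48, R4→H3 20×3=60, R5→H1 10×2=20, R6→H1 10×3=30, R7→H3 4×2=8
  bandwidth cost 229, fixed 14 → total 243.
Compare {H1, H2, H3, H4, H5}: bandwidth cost 229 + fixed 19 = 248.
Compare {H2, H3, H4}: bandwidth cost 259 + fixed 10 = 269.
Compare {H2, H3, H4, H5}: bandwidth cost 259 + fixed 15 = 274.
All other subsets cost ≥ 248. Minimum total cost: 243.

243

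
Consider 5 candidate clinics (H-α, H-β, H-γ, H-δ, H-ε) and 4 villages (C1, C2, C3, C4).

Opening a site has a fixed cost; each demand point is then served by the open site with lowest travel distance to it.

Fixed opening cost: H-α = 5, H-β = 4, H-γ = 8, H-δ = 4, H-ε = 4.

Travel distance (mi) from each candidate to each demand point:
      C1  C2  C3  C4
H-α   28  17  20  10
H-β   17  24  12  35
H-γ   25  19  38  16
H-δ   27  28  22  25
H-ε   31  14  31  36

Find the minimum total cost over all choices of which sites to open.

65

Open {H-α, H-β}: assign each demand point to its cheapest open site.
  C1→H-β 17, C2→H-α 17, C3→H-β 12, C4→H-α 10
  travel distance 56, fixed 9 → total 65.
Compare {H-α, H-β, H-ε}: travel distance 53 + fixed 13 = 66.
Compare {H-α, H-β, H-δ}: travel distance 56 + fixed 13 = 69.
Compare {H-α, H-β, H-δ, H-ε}: travel distance 53 + fixed 17 = 70.
All other subsets cost ≥ 66. Minimum total cost: 65.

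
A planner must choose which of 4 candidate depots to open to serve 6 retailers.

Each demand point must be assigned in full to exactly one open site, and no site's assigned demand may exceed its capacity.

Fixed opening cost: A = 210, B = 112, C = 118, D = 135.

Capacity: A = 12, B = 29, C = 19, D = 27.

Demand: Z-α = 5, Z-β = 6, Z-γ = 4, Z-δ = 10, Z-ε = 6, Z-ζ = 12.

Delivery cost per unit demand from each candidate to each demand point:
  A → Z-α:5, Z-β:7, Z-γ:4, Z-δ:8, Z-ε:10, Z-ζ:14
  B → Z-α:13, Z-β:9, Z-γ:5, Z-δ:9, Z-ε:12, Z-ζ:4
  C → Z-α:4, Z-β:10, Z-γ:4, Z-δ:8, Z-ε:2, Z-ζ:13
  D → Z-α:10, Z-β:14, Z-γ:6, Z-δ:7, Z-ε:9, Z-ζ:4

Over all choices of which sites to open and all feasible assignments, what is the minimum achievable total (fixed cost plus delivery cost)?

Open {B, C}; cheapest assignment that respects the capacities:
  B (cap 29, load 28): Z-β, Z-δ, Z-ζ — cost 6×9 + 10×9 + 12×4 = 192
  C (cap 19, load 15): Z-α, Z-γ, Z-ε — cost 5×4 + 4×4 + 6×2 = 48
  Shipping 240, fixed 230 → total 470.
  Any other capacity-feasible assignment to {B, C} ships for at least 240.
Compare {C, D}: its best feasible assignment gives total 487.
Compare {B, D}: its best feasible assignment gives total 543.
Every other set of open sites that can feasibly serve all demand totals ≥ 487 even under its best assignment. Minimum: 470.

470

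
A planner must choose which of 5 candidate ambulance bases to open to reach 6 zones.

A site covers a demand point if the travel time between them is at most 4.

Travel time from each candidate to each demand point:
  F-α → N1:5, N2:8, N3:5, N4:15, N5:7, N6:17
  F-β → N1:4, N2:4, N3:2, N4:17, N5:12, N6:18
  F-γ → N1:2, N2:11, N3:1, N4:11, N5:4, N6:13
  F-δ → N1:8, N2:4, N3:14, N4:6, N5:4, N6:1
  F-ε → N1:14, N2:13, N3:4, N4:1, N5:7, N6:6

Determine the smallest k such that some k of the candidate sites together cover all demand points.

Coverage sets (demand points within 4 of each site):
  F-α: {}
  F-β: {N1, N2, N3}
  F-γ: {N1, N3, N5}
  F-δ: {N2, N5, N6}
  F-ε: {N3, N4}
No 2 sites suffice: every size-2 union leaves at least one demand point uncovered.
But {F-β, F-δ, F-ε} covers everything, so the minimum is 3.

3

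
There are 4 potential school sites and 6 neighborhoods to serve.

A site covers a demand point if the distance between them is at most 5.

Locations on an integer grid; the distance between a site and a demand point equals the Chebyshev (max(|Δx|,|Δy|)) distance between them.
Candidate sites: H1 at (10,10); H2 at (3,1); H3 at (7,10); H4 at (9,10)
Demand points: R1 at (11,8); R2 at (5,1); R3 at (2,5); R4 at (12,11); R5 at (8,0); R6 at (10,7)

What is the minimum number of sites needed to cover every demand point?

2

Coverage sets (demand points within 5 of each site):
  H1: {R1, R4, R6}
  H2: {R2, R3, R5}
  H3: {R1, R3, R4, R6}
  H4: {R1, R4, R6}
No single site covers all 6 demand points.
But {H1, H2} covers everything, so the minimum is 2.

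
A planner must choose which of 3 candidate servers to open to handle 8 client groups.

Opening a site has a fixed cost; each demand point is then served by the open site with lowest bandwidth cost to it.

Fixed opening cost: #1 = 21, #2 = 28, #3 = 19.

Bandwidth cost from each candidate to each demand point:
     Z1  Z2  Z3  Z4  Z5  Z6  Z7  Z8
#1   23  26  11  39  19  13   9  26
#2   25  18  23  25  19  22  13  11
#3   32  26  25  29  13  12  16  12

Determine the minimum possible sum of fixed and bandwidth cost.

Open {#1, #3}: assign each demand point to its cheapest open site.
  Z1→#1 23, Z2→#1 26, Z3→#1 11, Z4→#3 29, Z5→#3 13, Z6→#3 12, Z7→#1 9, Z8→#3 12
  bandwidth cost 135, fixed 40 → total 175.
Compare {#1, #2}: bandwidth cost 129 + fixed 49 = 178.
Compare {#2}: bandwidth cost 156 + fixed 28 = 184.
Compare {#3}: bandwidth cost 165 + fixed 19 = 184.
All other subsets cost ≥ 178. Minimum total cost: 175.

175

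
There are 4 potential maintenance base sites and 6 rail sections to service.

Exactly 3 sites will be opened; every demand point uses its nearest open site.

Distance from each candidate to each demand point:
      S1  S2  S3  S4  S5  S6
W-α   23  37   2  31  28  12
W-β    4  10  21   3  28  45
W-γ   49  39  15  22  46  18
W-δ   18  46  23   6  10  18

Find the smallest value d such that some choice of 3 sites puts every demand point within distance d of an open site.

Open {W-α, W-β, W-δ}.
  Farthest demand point is S6 at distance 12 (to W-α); all others are ≤ 12.
With {W-β, W-γ, W-δ} the worst case is 18.
With {W-α, W-β, W-γ} the worst case is 28.
No size-3 selection achieves below 12.

12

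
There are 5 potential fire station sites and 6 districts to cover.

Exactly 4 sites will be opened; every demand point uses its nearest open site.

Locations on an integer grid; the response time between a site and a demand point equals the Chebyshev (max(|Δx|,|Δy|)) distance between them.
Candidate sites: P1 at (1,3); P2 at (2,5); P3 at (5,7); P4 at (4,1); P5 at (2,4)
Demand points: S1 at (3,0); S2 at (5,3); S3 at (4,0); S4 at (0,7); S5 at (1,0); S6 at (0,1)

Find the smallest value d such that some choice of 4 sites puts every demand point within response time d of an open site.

Open {P1, P2, P3, P4}.
  Farthest demand point is S5 at response time 3 (to P1); all others are ≤ 3.
With {P1, P2, P3, P5} the worst case is 3.
With {P1, P2, P4, P5} the worst case is 3.
No size-4 selection achieves below 3.

3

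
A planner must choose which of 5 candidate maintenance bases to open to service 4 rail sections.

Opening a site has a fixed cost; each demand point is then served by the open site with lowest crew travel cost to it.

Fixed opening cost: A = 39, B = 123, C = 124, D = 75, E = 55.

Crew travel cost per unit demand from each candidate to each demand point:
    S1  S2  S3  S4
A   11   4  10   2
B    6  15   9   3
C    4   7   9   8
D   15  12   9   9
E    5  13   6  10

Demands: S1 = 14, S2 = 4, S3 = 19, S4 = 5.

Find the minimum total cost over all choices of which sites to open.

Open {A, E}: assign each demand point to its cheapest open site.
  S1→E 14×5=70, S2→A 4×4=16, S3→E 19×6=114, S4→A 5×2=10
  crew travel cost 210, fixed 94 → total 304.
Compare {E}: crew travel cost 286 + fixed 55 = 341.
Compare {A, D, E}: crew travel cost 210 + fixed 169 = 379.
Compare {D, E}: crew travel cost 277 + fixed 130 = 407.
All other subsets cost ≥ 341. Minimum total cost: 304.

304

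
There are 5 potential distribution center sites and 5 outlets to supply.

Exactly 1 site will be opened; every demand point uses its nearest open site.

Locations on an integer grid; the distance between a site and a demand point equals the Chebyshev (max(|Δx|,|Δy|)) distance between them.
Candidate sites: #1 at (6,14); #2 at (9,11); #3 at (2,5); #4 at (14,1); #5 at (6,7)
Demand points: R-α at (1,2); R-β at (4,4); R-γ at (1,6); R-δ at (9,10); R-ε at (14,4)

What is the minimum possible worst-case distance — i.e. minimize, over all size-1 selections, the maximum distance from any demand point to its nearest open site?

8

Open {#5}.
  Farthest demand point is R-ε at distance 8 (to #5); all others are ≤ 8.
With {#2} the worst case is 9.
With {#1} the worst case is 12.
No size-1 selection achieves below 8.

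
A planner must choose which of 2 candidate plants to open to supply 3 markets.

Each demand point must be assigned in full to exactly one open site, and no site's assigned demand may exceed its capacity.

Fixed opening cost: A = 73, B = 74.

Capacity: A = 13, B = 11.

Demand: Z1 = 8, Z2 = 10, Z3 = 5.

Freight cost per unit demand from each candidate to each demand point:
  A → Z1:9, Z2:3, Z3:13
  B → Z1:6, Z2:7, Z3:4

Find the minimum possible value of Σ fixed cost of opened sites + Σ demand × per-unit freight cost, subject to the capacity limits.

Open {A, B}; cheapest assignment that respects the capacities:
  A (cap 13, load 13): Z1, Z3 — cost 8×9 + 5×13 = 137
  B (cap 11, load 10): Z2 — cost 10×7 = 70
  Shipping 207, fixed 147 → total 354.
  Any other capacity-feasible assignment to {A, B} ships for at least 207.
Total demand is 23 and no other set of sites has combined capacity ≥ 23, so {A, B} is the only feasible choice of open sites. Minimum: 354.

354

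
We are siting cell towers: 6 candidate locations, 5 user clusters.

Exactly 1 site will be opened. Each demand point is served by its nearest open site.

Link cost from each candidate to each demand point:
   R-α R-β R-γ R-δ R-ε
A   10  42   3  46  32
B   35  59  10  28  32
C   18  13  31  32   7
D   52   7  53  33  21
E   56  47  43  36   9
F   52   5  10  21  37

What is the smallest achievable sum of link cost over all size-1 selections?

Open {C}.
  R-α→C 18, R-β→C 13, R-γ→C 31, R-δ→C 32, R-ε→C 7  ⇒ total 101.
Compare {F}: total 125.
Compare {A}: total 133.
No size-1 selection does better; minimum is 101.

101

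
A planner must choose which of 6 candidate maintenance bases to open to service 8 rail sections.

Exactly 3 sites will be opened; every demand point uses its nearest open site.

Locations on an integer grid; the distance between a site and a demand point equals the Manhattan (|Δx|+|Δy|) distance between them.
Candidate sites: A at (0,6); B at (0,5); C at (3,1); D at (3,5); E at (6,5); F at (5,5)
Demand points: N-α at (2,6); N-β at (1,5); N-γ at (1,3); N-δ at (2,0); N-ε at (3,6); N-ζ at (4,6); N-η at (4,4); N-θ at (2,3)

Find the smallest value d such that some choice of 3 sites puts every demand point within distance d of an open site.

Open {B, C, D}.
  Farthest demand point is N-γ at distance 3 (to B); all others are ≤ 3.
With {B, C, F} the worst case is 3.
With {A, B, C} the worst case is 4.
No size-3 selection achieves below 3.

3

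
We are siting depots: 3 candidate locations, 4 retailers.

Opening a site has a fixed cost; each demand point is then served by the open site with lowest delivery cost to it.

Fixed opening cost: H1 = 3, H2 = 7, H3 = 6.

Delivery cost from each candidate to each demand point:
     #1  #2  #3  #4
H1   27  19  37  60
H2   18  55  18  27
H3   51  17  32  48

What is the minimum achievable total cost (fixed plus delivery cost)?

Open {H1, H2}: assign each demand point to its cheapest open site.
  #1→H2 18, #2→H1 19, #3→H2 18, #4→H2 27
  delivery cost 82, fixed 10 → total 92.
Compare {H2, H3}: delivery cost 80 + fixed 13 = 93.
Compare {H1, H2, H3}: delivery cost 80 + fixed 16 = 96.
Compare {H2}: delivery cost 118 + fixed 7 = 125.
All other subsets cost ≥ 93. Minimum total cost: 92.

92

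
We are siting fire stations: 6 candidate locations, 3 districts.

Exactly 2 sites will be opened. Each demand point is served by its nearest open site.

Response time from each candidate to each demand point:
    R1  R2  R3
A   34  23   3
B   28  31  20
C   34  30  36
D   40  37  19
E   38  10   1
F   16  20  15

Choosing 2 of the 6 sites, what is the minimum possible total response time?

Open {E, F}.
  R1→F 16, R2→E 10, R3→E 1  ⇒ total 27.
Compare {A, F}: total 39.
Compare {B, E}: total 39.
No size-2 selection does better; minimum is 27.

27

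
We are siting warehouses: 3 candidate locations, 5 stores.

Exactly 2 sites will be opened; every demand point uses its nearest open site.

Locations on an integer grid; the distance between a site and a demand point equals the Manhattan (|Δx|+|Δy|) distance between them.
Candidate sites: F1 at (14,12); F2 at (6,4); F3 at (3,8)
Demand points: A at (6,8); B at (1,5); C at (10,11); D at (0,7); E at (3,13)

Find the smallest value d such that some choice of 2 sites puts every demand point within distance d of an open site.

5

Open {F1, F3}.
  Farthest demand point is B at distance 5 (to F3); all others are ≤ 5.
With {F2, F3} the worst case is 10.
With {F1, F2} the worst case is 12.
No size-2 selection achieves below 5.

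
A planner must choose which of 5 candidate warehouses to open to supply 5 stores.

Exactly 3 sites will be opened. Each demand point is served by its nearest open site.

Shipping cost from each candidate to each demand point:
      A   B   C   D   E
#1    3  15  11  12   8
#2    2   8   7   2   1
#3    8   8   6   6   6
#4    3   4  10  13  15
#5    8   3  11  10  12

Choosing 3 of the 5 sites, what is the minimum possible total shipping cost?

14

Open {#2, #3, #5}.
  A→#2 2, B→#5 3, C→#3 6, D→#2 2, E→#2 1  ⇒ total 14.
Compare {#1, #2, #5}: total 15.
Compare {#2, #3, #4}: total 15.
No size-3 selection does better; minimum is 14.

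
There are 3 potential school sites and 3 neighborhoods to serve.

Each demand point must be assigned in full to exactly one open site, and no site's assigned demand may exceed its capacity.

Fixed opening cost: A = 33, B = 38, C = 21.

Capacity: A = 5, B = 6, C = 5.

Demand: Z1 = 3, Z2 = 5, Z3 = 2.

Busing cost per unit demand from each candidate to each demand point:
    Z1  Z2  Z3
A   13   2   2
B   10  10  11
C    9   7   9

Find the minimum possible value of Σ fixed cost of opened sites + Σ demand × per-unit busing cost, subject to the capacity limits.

Open {A, C}; cheapest assignment that respects the capacities:
  A (cap 5, load 5): Z2 — cost 5×2 = 10
  C (cap 5, load 5): Z1, Z3 — cost 3×9 + 2×9 = 45
  Shipping 55, fixed 54 → total 109.
  Any other capacity-feasible assignment to {A, C} ships for at least 55.
Compare {A, B}: its best feasible assignment gives total 133.
Compare {B, C}: its best feasible assignment gives total 146.
Every other set of open sites that can feasibly serve all demand totals ≥ 133 even under its best assignment. Minimum: 109.

109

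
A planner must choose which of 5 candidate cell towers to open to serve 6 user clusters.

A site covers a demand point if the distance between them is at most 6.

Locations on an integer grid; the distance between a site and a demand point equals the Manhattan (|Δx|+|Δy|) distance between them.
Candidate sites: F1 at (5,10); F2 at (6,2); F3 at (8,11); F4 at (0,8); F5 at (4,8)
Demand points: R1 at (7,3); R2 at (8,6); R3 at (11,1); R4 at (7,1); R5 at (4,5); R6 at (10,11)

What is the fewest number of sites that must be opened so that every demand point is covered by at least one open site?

2

Coverage sets (demand points within 6 of each site):
  F1: {R5, R6}
  F2: {R1, R2, R3, R4, R5}
  F3: {R2, R6}
  F4: {}
  F5: {R2, R5}
No single site covers all 6 demand points.
But {F1, F2} covers everything, so the minimum is 2.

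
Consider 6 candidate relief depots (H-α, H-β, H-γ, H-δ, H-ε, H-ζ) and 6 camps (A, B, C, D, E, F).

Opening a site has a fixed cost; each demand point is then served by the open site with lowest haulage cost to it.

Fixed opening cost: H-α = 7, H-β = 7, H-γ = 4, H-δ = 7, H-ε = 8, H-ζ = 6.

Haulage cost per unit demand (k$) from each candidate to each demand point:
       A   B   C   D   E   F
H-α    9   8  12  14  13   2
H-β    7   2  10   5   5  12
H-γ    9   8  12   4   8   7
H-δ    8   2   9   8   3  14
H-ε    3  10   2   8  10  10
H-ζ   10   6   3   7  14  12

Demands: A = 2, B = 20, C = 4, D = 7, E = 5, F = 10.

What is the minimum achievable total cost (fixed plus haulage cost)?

Open {H-α, H-γ, H-δ, H-ε}: assign each demand point to its cheapest open site.
  A→H-ε 2×3=6, B→H-δ 20×2=40, C→H-ε 4×2=8, D→H-γ 7×4=28, E→H-δ 5×3=15, F→H-α 10×2=20
  haulage cost 117, fixed 26 → total 143.
Compare {H-α, H-γ, H-δ, H-ε, H-ζ}: haulage cost 117 + fixed 32 = 149.
Compare {H-α, H-β, H-γ, H-δ, H-ε}: haulage cost 117 + fixed 33 = 150.
Compare {H-α, H-β, H-γ, H-ε}: haulage cost 127 + fixed 26 = 153.
All other subsets cost ≥ 149. Minimum total cost: 143.

143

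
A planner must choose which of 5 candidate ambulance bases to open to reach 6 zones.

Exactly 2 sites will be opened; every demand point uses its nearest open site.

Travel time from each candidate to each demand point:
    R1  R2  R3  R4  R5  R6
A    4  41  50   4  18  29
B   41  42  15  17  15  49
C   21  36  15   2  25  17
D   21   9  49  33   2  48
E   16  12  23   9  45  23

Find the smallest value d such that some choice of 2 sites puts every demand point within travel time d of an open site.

Open {C, D}.
  Farthest demand point is R1 at travel time 21 (to C); all others are ≤ 21.
With {A, E} the worst case is 23.
With {B, E} the worst case is 23.
No size-2 selection achieves below 21.

21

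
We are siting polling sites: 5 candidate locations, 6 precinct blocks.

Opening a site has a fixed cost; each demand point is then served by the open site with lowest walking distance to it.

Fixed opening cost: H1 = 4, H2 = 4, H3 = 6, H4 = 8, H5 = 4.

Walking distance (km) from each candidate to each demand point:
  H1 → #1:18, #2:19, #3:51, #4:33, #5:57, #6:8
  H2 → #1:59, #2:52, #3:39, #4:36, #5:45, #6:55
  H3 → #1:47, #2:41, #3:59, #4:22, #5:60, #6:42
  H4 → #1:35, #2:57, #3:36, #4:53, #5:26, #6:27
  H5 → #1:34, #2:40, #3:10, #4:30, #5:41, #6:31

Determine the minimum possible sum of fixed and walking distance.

125

Open {H1, H3, H4, H5}: assign each demand point to its cheapest open site.
  #1→H1 18, #2→H1 19, #3→H5 10, #4→H3 22, #5→H4 26, #6→H1 8
  walking distance 103, fixed 22 → total 125.
Compare {H1, H4, H5}: walking distance 111 + fixed 16 = 127.
Compare {H1, H2, H3, H4, H5}: walking distance 103 + fixed 26 = 129.
Compare {H1, H2, H4, H5}: walking distance 111 + fixed 20 = 131.
All other subsets cost ≥ 127. Minimum total cost: 125.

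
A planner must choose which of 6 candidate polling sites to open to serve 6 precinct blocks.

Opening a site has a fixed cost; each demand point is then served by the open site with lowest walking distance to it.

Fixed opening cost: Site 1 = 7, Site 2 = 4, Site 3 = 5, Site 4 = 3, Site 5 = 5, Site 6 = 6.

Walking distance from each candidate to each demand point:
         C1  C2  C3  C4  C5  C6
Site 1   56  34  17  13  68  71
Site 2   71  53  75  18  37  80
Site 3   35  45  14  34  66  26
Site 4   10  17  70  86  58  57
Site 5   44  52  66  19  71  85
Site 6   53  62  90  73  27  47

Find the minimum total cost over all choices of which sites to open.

Open {Site 1, Site 3, Site 4, Site 6}: assign each demand point to its cheapest open site.
  C1→Site 4 10, C2→Site 4 17, C3→Site 3 14, C4→Site 1 13, C5→Site 6 27, C6→Site 3 26
  walking distance 107, fixed 21 → total 128.
Compare {Site 2, Site 3, Site 4, Site 6}: walking distance 112 + fixed 18 = 130.
Compare {Site 3, Site 4, Site 5, Site 6}: walking distance 113 + fixed 19 = 132.
Compare {Site 1, Site 2, Site 3, Site 4, Site 6}: walking distance 107 + fixed 25 = 132.
All other subsets cost ≥ 130. Minimum total cost: 128.

128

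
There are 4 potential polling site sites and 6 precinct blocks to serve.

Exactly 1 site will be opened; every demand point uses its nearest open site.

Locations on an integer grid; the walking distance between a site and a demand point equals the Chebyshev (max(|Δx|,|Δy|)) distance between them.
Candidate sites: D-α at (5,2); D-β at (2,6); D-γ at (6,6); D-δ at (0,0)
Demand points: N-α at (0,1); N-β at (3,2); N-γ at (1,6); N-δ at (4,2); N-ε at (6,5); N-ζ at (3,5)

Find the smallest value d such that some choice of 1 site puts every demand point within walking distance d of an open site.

5

Open {D-α}.
  Farthest demand point is N-α at walking distance 5 (to D-α); all others are ≤ 5.
With {D-β} the worst case is 5.
With {D-γ} the worst case is 6.
No size-1 selection achieves below 5.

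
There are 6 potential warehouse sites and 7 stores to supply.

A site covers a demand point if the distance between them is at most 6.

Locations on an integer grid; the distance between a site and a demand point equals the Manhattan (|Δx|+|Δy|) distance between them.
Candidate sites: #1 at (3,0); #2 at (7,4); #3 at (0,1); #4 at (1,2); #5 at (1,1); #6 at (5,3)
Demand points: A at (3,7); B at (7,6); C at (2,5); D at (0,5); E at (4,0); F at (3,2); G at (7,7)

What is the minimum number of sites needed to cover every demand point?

2

Coverage sets (demand points within 6 of each site):
  #1: {C, E, F}
  #2: {B, C, F, G}
  #3: {C, D, E, F}
  #4: {C, D, E, F}
  #5: {C, D, E, F}
  #6: {A, B, C, E, F, G}
No single site covers all 7 demand points.
But {#3, #6} covers everything, so the minimum is 2.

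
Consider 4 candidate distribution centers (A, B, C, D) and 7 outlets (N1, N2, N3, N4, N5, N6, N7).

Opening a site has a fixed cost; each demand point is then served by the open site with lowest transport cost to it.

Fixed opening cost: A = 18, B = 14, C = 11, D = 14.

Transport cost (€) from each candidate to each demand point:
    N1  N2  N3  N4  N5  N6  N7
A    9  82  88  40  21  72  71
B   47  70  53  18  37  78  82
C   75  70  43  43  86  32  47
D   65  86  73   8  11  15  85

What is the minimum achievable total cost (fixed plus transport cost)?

246

Open {A, C, D}: assign each demand point to its cheapest open site.
  N1→A 9, N2→C 70, N3→C 43, N4→D 8, N5→D 11, N6→D 15, N7→C 47
  transport cost 203, fixed 43 → total 246.
Compare {A, B, C, D}: transport cost 203 + fixed 57 = 260.
Compare {B, C, D}: transport cost 241 + fixed 39 = 280.
Compare {A, B, C}: transport cost 240 + fixed 43 = 283.
All other subsets cost ≥ 260. Minimum total cost: 246.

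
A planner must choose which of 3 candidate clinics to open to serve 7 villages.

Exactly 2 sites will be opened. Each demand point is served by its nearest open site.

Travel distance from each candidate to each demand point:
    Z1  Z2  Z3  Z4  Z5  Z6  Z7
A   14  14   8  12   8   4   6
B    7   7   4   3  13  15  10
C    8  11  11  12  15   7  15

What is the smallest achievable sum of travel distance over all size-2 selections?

39

Open {A, B}.
  Z1→B 7, Z2→B 7, Z3→B 4, Z4→B 3, Z5→A 8, Z6→A 4, Z7→A 6  ⇒ total 39.
Compare {B, C}: total 51.
Compare {A, C}: total 57.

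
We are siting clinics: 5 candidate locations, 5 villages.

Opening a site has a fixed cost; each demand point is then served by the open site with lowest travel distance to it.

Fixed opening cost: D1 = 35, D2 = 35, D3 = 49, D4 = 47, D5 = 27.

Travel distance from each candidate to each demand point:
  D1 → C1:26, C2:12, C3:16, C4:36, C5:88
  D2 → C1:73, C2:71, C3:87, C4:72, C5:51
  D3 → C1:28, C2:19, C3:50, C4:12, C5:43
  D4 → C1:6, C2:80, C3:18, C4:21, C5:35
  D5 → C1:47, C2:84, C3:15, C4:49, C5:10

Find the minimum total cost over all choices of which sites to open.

Open {D3, D5}: assign each demand point to its cheapest open site.
  C1→D3 28, C2→D3 19, C3→D5 15, C4→D3 12, C5→D5 10
  travel distance 84, fixed 76 → total 160.
Compare {D1, D5}: travel distance 99 + fixed 62 = 161.
Compare {D1, D4}: travel distance 90 + fixed 82 = 172.
Compare {D1, D4, D5}: travel distance 64 + fixed 109 = 173.
All other subsets cost ≥ 161. Minimum total cost: 160.

160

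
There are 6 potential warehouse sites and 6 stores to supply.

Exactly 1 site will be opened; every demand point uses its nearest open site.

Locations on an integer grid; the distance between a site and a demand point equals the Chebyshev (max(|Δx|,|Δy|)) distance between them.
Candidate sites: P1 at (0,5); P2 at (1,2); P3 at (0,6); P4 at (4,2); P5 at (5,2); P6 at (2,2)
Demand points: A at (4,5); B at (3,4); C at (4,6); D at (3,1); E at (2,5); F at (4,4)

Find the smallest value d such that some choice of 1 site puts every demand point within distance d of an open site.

Open {P1}.
  Farthest demand point is A at distance 4 (to P1); all others are ≤ 4.
With {P2} the worst case is 4.
With {P4} the worst case is 4.
No size-1 selection achieves below 4.

4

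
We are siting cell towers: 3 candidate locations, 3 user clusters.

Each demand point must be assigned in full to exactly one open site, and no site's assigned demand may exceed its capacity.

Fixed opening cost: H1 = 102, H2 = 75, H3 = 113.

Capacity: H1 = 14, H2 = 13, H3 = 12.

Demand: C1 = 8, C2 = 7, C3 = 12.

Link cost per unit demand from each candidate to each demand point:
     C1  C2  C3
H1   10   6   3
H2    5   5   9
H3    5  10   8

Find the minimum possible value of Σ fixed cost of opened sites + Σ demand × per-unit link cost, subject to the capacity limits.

401

Open {H1, H2, H3}; cheapest assignment that respects the capacities:
  H1 (cap 14, load 12): C3 — cost 12×3 = 36
  H2 (cap 13, load 7): C2 — cost 7×5 = 35
  H3 (cap 12, load 8): C1 — cost 8×5 = 40
  Shipping 111, fixed 290 → total 401.
  Any other capacity-feasible assignment to {H1, H2, H3} ships for at least 111.
Total demand is 27; every other set of sites either has combined capacity below 27 or cannot fit the demands without splitting one across sites, so {H1, H2, H3} is the only feasible choice of open sites. Minimum: 401.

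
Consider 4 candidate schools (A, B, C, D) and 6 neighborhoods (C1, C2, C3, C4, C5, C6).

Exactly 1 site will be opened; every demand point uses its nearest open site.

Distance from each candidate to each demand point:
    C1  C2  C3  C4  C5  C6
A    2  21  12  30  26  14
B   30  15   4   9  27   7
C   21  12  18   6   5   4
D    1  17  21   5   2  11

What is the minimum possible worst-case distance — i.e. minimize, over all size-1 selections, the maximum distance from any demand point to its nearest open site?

Open {C}.
  Farthest demand point is C1 at distance 21 (to C); all others are ≤ 21.
With {D} the worst case is 21.
With {A} the worst case is 30.
No size-1 selection achieves below 21.

21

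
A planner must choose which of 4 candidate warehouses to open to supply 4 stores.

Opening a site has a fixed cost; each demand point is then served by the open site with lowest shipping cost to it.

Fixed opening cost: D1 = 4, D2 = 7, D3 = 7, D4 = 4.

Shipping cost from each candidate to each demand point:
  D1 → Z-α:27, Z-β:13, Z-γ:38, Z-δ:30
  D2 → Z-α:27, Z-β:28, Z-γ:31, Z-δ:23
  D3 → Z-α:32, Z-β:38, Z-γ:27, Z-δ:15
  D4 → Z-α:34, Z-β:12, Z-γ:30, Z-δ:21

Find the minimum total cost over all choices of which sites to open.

Open {D1, D3}: assign each demand point to its cheapest open site.
  Z-α→D1 27, Z-β→D1 13, Z-γ→D3 27, Z-δ→D3 15
  shipping cost 82, fixed 11 → total 93.
Compare {D1, D3, D4}: shipping cost 81 + fixed 15 = 96.
Compare {D3, D4}: shipping cost 86 + fixed 11 = 97.
Compare {D1, D4}: shipping cost 90 + fixed 8 = 98.
All other subsets cost ≥ 96. Minimum total cost: 93.

93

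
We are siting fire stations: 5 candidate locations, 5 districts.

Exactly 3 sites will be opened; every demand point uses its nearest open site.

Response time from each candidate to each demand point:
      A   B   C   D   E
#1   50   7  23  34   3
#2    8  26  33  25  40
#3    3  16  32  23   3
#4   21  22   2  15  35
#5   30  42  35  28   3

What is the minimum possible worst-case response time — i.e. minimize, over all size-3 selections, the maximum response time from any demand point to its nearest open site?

Open {#1, #2, #4}.
  Farthest demand point is D at response time 15 (to #4); all others are ≤ 15.
With {#1, #3, #4} the worst case is 15.
With {#2, #3, #4} the worst case is 16.
No size-3 selection achieves below 15.

15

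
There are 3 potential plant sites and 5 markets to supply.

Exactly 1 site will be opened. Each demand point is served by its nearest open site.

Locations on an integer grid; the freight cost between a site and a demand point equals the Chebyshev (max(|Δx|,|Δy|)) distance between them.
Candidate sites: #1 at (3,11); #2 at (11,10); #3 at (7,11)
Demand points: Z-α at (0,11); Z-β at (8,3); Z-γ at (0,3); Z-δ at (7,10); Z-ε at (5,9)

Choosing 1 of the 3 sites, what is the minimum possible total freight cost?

Open {#1}.
  Z-α→#1 3, Z-β→#1 8, Z-γ→#1 8, Z-δ→#1 4, Z-ε→#1 2  ⇒ total 25.
Compare {#3}: total 26.
Compare {#2}: total 39.

25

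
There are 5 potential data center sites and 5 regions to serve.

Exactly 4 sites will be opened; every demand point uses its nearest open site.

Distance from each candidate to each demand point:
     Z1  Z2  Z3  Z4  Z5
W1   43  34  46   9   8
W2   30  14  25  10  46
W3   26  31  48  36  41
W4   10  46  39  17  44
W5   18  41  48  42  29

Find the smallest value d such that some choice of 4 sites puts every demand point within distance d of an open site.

Open {W1, W2, W3, W4}.
  Farthest demand point is Z3 at distance 25 (to W2); all others are ≤ 25.
With {W1, W2, W3, W5} the worst case is 25.
With {W1, W2, W4, W5} the worst case is 25.
No size-4 selection achieves below 25.

25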